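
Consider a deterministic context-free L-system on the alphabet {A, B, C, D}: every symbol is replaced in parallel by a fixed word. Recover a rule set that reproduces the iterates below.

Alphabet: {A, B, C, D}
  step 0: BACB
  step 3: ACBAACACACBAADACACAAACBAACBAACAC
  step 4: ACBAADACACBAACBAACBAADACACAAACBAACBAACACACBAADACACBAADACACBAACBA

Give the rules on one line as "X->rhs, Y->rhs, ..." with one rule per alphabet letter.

  step 3 ⇒ step 4: ACBAACACACBAADACACAAACBAACBAACAC ⇒ AC·BA·AD·AC·AC·BA·AC·BA·AC·BA·AD·AC·AC·AA·AC·BA·AC·BA·AC·AC·AC·BA·AD·AC·AC·BA·AD·AC·AC·BA·AC·BA
    A ↦ AC
    B ↦ AD
    C ↦ BA
    D ↦ AA

A->AC, B->AD, C->BA, D->AA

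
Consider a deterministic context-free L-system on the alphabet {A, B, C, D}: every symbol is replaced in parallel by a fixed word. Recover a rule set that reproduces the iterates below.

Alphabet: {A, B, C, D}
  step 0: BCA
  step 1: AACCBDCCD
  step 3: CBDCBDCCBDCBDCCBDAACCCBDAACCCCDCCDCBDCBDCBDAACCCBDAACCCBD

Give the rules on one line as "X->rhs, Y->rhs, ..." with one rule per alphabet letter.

  step 0 ⇒ step 1: BCA ⇒ AAC·CBD·CCD
    A ↦ CCD
    B ↦ AAC
    C ↦ CBD
    D ↦ C  (constrained at step 1)

A->CCD, B->AAC, C->CBD, D->C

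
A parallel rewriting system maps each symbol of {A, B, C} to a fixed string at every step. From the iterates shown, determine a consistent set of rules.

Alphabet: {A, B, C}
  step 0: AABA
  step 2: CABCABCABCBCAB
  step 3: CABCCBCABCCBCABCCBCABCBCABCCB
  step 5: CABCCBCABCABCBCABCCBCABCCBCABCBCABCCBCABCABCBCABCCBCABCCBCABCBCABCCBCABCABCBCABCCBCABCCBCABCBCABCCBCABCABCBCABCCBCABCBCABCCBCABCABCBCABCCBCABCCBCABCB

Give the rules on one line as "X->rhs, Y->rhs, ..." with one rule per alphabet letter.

  step 2 ⇒ step 3: CABCABCABCBCAB ⇒ CAB·C·CB·CAB·C·CB·CAB·C·CB·CAB·CB·CAB·C·CB
    A ↦ C
    B ↦ CB
    C ↦ CAB

A->C, B->CB, C->CAB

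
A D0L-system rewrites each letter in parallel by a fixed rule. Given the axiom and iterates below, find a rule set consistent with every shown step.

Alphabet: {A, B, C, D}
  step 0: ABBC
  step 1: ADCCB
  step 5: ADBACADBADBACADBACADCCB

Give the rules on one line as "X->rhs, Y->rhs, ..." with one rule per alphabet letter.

  step 0 ⇒ step 1: ABBC ⇒ AD·C·C·B
    A ↦ AD
    B ↦ C
    C ↦ B
    D ↦ BA  (constrained at step 1)

A->AD, B->C, C->B, D->BA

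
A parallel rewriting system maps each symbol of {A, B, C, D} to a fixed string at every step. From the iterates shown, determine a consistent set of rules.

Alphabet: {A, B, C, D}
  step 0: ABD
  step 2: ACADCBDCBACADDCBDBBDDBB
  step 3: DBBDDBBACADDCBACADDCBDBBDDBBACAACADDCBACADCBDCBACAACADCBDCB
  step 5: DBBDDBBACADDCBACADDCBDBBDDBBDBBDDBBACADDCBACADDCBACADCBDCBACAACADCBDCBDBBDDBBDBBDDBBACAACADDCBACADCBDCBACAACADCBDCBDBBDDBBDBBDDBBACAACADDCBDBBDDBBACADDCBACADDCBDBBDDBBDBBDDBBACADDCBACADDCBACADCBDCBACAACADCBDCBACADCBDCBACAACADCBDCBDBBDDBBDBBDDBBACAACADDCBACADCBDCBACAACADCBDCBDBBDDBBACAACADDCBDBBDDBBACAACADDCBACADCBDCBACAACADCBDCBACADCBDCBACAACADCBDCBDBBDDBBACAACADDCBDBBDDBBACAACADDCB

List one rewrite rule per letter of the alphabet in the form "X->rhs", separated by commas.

  step 2 ⇒ step 3: ACADCBDCBACADDCBDBBDDBB ⇒ DBB·D·DBB·ACA·D·DCB·ACA·D·DCB·DBB·D·DBB·ACA·ACA·D·DCB·ACA·DCB·DCB·ACA·ACA·DCB·DCB
    A ↦ DBB
    B ↦ DCB
    C ↦ D
    D ↦ ACA

A->DBB, B->DCB, C->D, D->ACA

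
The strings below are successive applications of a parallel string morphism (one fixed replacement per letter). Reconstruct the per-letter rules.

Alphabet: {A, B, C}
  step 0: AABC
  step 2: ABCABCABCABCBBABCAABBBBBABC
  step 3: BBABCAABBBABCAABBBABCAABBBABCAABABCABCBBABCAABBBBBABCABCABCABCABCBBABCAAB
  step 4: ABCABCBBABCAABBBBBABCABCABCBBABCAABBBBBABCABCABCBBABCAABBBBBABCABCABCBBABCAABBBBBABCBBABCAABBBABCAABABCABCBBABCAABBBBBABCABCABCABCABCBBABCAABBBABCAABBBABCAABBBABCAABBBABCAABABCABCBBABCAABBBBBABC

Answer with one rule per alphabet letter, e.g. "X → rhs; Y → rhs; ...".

A->BB, B->ABC, C->AAB

  step 3 ⇒ step 4: BBABCAABBBABCAABBBABCAABBBABCAABABCABCBBABCAABBBBBABCABCABCABCABCBBABCAAB ⇒ ABC·ABC·BB·ABC·AAB·BB·BB·ABC·ABC·ABC·BB·ABC·AAB·BB·BB·ABC·ABC·ABC·BB·ABC·AAB·BB·BB·ABC·ABC·ABC·BB·ABC·AAB·BB·BB·ABC·BB·ABC·AAB·BB·ABC·AAB·ABC·ABC·BB·ABC·AAB·BB·BB·ABC·ABC·ABC·ABC·ABC·BB·ABC·AAB·BB·ABC·AAB·BB·ABC·AAB·BB·ABC·AAB·BB·ABC·AAB·ABC·ABC·BB·ABC·AAB·BB·BB·ABC
    A ↦ BB
    B ↦ ABC
    C ↦ AAB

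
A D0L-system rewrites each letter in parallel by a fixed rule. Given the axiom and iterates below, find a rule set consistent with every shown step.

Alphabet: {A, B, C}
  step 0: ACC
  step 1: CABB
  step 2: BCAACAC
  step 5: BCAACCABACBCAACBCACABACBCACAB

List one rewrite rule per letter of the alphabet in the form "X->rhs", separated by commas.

A->CA, B->AC, C->B

  step 1 ⇒ step 2: CABB ⇒ B·CA·AC·AC
    A ↦ CA
    B ↦ AC
    C ↦ B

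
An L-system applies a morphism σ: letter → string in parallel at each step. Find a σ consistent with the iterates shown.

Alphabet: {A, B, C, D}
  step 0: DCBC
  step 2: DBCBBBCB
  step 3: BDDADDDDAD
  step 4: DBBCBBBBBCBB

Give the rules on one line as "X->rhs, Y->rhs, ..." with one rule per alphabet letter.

  step 3 ⇒ step 4: BDDADDDDAD ⇒ D·B·B·CB·B·B·B·B·CB·B
    A ↦ CB
    B ↦ D
    D ↦ B
  step 2 ⇒ step 3: DBCBBBCB ⇒ B·D·DA·D·D·D·DA·D
    C ↦ DA

A->CB, B->D, C->DA, D->B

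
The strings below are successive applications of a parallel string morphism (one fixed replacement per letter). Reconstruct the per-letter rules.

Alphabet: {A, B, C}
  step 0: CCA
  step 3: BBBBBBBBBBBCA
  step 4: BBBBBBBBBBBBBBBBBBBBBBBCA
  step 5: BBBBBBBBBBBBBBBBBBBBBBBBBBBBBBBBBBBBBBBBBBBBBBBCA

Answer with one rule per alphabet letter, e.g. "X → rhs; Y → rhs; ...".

A->CA, B->BB, C->B

  step 4 ⇒ step 5: BBBBBBBBBBBBBBBBBBBBBBBCA ⇒ BB·BB·BB·BB·BB·BB·BB·BB·BB·BB·BB·BB·BB·BB·BB·BB·BB·BB·BB·BB·BB·BB·BB·B·CA
    A ↦ CA
    B ↦ BB
    C ↦ B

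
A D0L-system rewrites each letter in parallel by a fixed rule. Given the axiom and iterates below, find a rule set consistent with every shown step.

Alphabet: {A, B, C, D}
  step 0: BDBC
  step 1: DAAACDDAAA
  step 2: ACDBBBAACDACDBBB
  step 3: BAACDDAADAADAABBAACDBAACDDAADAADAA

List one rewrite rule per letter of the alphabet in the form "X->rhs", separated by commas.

  step 2 ⇒ step 3: ACDBBBAACDACDBBB ⇒ B·A·ACD·DAA·DAA·DAA·B·B·A·ACD·B·A·ACD·DAA·DAA·DAA
    A ↦ B
    B ↦ DAA
    C ↦ A
    D ↦ ACD

A->B, B->DAA, C->A, D->ACD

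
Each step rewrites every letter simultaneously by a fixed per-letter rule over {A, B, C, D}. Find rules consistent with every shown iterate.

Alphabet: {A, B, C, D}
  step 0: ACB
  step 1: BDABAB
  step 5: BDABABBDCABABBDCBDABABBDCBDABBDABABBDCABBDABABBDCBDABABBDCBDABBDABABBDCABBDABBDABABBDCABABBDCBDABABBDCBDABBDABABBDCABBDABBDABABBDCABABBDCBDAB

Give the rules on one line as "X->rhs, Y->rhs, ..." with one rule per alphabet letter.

  step 0 ⇒ step 1: ACB ⇒ BD·AB·AB
    A ↦ BD
    B ↦ AB
    C ↦ AB
    D ↦ BDC  (constrained at step 1)

A->BD, B->AB, C->AB, D->BDC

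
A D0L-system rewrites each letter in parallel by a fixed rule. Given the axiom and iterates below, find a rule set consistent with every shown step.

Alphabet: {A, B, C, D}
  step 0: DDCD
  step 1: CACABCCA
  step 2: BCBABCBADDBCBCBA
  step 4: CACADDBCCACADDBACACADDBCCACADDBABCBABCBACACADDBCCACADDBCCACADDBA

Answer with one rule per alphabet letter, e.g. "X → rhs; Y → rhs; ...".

  step 1 ⇒ step 2: CACABCCA ⇒ BC·BA·BC·BA·DD·BC·BC·BA
    A ↦ BA
    B ↦ DD
    C ↦ BC
  step 0 ⇒ step 1: DDCD ⇒ CA·CA·BC·CA
    D ↦ CA

A->BA, B->DD, C->BC, D->CA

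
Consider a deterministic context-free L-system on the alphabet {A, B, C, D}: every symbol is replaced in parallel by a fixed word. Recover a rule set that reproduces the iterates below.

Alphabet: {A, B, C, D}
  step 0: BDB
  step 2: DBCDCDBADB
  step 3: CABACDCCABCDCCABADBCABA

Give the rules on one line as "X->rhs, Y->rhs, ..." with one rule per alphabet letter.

  step 2 ⇒ step 3: DBCDCDBADB ⇒ CAB·A·CDC·CAB·CDC·CAB·A·DB·CAB·A
    A ↦ DB
    B ↦ A
    C ↦ CDC
    D ↦ CAB

A->DB, B->A, C->CDC, D->CAB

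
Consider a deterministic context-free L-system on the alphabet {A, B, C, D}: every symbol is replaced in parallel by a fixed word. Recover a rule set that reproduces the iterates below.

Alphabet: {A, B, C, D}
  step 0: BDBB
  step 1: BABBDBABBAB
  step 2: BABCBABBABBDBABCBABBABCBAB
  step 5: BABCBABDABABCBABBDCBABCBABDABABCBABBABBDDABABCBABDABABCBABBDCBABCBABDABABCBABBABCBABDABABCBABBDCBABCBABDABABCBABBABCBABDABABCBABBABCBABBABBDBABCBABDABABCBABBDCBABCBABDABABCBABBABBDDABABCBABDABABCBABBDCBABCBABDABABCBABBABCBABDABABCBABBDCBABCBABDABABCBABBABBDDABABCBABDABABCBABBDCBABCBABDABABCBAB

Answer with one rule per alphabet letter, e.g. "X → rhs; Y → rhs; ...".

  step 1 ⇒ step 2: BABBDBABBAB ⇒ BAB·C·BAB·BAB·BD·BAB·C·BAB·BAB·C·BAB
    A ↦ C
    B ↦ BAB
    D ↦ BD
    C ↦ DA  (constrained at step 2)

A->C, B->BAB, C->DA, D->BD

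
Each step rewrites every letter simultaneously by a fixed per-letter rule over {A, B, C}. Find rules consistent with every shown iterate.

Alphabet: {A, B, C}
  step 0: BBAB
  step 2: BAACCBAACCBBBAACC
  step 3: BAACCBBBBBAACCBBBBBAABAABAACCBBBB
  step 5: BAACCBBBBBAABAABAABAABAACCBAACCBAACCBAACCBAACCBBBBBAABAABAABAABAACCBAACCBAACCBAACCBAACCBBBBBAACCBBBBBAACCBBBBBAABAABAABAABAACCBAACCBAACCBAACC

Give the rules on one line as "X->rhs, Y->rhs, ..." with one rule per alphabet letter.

A->C, B->BAA, C->BB

  step 2 ⇒ step 3: BAACCBAACCBBBAACC ⇒ BAA·C·C·BB·BB·BAA·C·C·BB·BB·BAA·BAA·BAA·C·C·BB·BB
    A ↦ C
    B ↦ BAA
    C ↦ BB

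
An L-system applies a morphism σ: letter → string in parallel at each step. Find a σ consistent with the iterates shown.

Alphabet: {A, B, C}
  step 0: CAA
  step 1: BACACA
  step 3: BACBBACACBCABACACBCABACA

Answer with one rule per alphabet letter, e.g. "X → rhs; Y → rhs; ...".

A->CA, B->CB, C->BA

  step 0 ⇒ step 1: CAA ⇒ BA·CA·CA
    A ↦ CA
    C ↦ BA
    B ↦ CB  (constrained at step 1)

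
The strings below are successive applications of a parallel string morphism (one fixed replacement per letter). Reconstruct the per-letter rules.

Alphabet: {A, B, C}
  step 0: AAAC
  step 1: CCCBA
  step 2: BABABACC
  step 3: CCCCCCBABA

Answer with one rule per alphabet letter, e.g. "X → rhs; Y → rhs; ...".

  step 2 ⇒ step 3: BABABACC ⇒ C·C·C·C·C·C·BA·BA
    A ↦ C
    B ↦ C
    C ↦ BA

A->C, B->C, C->BA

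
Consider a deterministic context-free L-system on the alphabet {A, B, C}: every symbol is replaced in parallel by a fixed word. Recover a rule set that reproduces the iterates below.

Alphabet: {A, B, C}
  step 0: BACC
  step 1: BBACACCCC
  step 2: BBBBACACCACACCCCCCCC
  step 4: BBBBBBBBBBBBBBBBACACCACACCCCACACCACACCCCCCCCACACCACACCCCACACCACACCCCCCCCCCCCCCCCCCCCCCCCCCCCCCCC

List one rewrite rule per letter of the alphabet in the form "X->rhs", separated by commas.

  step 1 ⇒ step 2: BBACACCCC ⇒ BB·BB·ACA·CC·ACA·CC·CC·CC·CC
    A ↦ ACA
    B ↦ BB
    C ↦ CC

A->ACA, B->BB, C->CC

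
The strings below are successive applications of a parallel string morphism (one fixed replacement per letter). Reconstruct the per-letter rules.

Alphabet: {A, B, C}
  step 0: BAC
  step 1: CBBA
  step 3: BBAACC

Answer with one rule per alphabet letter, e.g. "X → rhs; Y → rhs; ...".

A->BB, B->C, C->A

  step 0 ⇒ step 1: BAC ⇒ C·BB·A
    A ↦ BB
    B ↦ C
    C ↦ A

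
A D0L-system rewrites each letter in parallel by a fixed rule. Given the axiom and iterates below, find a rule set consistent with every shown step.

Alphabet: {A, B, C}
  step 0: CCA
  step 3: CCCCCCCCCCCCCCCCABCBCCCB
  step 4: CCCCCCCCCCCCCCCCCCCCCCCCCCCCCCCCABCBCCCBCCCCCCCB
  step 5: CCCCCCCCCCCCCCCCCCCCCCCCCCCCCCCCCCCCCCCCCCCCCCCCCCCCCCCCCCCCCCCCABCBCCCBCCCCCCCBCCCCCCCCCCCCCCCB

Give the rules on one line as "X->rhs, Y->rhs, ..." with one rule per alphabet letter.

A->AB, B->CB, C->CC

  step 4 ⇒ step 5: CCCCCCCCCCCCCCCCCCCCCCCCCCCCCCCCABCBCCCBCCCCCCCB ⇒ CC·CC·CC·CC·CC·CC·CC·CC·CC·CC·CC·CC·CC·CC·CC·CC·CC·CC·CC·CC·CC·CC·CC·CC·CC·CC·CC·CC·CC·CC·CC·CC·AB·CB·CC·CB·CC·CC·CC·CB·CC·CC·CC·CC·CC·CC·CC·CB
    A ↦ AB
    B ↦ CB
    C ↦ CC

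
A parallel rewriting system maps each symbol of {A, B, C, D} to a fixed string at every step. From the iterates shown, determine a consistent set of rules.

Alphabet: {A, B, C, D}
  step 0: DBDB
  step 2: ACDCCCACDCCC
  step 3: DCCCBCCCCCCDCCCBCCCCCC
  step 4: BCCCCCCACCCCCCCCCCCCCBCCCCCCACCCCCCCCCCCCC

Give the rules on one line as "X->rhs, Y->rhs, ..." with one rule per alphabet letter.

A->DC, B->AC, C->CC, D->B

  step 3 ⇒ step 4: DCCCBCCCCCCDCCCBCCCCCC ⇒ B·CC·CC·CC·AC·CC·CC·CC·CC·CC·CC·B·CC·CC·CC·AC·CC·CC·CC·CC·CC·CC
    B ↦ AC
    C ↦ CC
    D ↦ B
  step 2 ⇒ step 3: ACDCCCACDCCC ⇒ DC·CC·B·CC·CC·CC·DC·CC·B·CC·CC·CC
    A ↦ DC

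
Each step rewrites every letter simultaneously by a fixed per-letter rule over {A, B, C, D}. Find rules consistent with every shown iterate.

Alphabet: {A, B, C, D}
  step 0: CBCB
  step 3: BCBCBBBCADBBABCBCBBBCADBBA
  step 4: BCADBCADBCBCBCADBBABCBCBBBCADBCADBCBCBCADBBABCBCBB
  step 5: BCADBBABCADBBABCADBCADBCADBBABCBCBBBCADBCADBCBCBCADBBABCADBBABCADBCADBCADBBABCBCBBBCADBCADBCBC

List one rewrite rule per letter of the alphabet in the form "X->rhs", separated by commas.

  step 4 ⇒ step 5: BCADBCADBCBCBCADBBABCBCBBBCADBCADBCBCBCADBBABCBCBB ⇒ BC·AD·BB·A·BC·AD·BB·A·BC·AD·BC·AD·BC·AD·BB·A·BC·BC·BB·BC·AD·BC·AD·BC·BC·BC·AD·BB·A·BC·AD·BB·A·BC·AD·BC·AD·BC·AD·BB·A·BC·BC·BB·BC·AD·BC·AD·BC·BC
    A ↦ BB
    B ↦ BC
    C ↦ AD
    D ↦ A

A->BB, B->BC, C->AD, D->A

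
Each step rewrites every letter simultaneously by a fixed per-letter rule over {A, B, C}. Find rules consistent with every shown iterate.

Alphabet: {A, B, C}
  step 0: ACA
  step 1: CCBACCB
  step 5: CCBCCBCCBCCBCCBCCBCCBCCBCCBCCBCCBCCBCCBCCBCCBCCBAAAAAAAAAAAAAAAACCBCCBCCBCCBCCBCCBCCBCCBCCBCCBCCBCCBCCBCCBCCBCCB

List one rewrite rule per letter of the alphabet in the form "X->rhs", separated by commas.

A->CCB, B->AA, C->A

  step 0 ⇒ step 1: ACA ⇒ CCB·A·CCB
    A ↦ CCB
    C ↦ A
    B ↦ AA  (constrained at step 1)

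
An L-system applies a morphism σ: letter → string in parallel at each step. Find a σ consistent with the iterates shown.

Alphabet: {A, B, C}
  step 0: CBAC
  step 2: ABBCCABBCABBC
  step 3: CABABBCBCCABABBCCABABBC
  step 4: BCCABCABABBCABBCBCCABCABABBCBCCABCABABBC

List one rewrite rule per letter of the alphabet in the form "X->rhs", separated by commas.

A->C, B->AB, C->BC

  step 3 ⇒ step 4: CABABBCBCCABABBCCABABBC ⇒ BC·C·AB·C·AB·AB·BC·AB·BC·BC·C·AB·C·AB·AB·BC·BC·C·AB·C·AB·AB·BC
    A ↦ C
    B ↦ AB
    C ↦ BC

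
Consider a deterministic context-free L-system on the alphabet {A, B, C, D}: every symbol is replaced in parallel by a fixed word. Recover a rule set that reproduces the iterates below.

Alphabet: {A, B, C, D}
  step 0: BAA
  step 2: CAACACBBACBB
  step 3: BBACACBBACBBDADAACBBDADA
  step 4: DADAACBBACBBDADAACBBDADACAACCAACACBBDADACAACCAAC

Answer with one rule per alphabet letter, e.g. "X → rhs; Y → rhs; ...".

  step 3 ⇒ step 4: BBACACBBACBBDADAACBBDADA ⇒ DA·DA·AC·BB·AC·BB·DA·DA·AC·BB·DA·DA·CA·AC·CA·AC·AC·BB·DA·DA·CA·AC·CA·AC
    A ↦ AC
    B ↦ DA
    C ↦ BB
    D ↦ CA

A->AC, B->DA, C->BB, D->CA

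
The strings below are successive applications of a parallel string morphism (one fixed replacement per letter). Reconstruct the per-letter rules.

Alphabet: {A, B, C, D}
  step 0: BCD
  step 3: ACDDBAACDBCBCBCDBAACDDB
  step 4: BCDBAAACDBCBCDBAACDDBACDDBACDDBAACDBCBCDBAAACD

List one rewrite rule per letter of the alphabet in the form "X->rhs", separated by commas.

  step 3 ⇒ step 4: ACDDBAACDBCBCBCDBAACDDB ⇒ BC·DB·A·A·ACD·BC·BC·DB·A·ACD·DB·ACD·DB·ACD·DB·A·ACD·BC·BC·DB·A·A·ACD
    A ↦ BC
    B ↦ ACD
    C ↦ DB
    D ↦ A

A->BC, B->ACD, C->DB, D->A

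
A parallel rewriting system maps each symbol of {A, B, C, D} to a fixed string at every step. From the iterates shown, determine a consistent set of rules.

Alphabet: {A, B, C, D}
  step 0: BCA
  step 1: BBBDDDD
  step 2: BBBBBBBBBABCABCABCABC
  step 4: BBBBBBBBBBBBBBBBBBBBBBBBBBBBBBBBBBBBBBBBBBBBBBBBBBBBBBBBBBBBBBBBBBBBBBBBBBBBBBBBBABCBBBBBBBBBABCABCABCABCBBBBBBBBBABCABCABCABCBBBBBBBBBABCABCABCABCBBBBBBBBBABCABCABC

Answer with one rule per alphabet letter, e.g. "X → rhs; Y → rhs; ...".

  step 1 ⇒ step 2: BBBDDDD ⇒ BBB·BBB·BBB·ABC·ABC·ABC·ABC
    B ↦ BBB
    D ↦ ABC
  step 0 ⇒ step 1: BCA ⇒ BBB·DDD·D
    A ↦ D
  step 0 ⇒ step 1: BCA ⇒ BBB·DDD·D
    C ↦ DDD

A->D, B->BBB, C->DDD, D->ABC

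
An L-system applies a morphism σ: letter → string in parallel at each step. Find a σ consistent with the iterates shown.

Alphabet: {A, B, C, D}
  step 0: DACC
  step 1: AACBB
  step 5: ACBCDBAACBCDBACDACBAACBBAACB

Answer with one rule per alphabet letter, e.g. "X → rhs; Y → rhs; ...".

  step 0 ⇒ step 1: DACC ⇒ A·AC·B·B
    A ↦ AC
    C ↦ B
    D ↦ A
    B ↦ CD  (constrained at step 1)

A->AC, B->CD, C->B, D->A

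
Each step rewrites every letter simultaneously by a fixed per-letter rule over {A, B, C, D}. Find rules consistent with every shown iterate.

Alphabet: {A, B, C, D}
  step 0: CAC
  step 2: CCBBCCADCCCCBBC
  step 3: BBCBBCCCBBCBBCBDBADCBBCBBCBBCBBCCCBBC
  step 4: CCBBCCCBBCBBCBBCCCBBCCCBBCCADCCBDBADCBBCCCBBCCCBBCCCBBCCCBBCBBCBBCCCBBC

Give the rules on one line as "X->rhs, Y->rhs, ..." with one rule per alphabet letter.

  step 3 ⇒ step 4: BBCBBCCCBBCBBCBDBADCBBCBBCBBCBBCCCBBC ⇒ C·C·BBC·C·C·BBC·BBC·BBC·C·C·BBC·C·C·BBC·C·ADC·C·BDB·ADC·BBC·C·C·BBC·C·C·BBC·C·C·BBC·C·C·BBC·BBC·BBC·C·C·BBC
    A ↦ BDB
    B ↦ C
    C ↦ BBC
    D ↦ ADC

A->BDB, B->C, C->BBC, D->ADC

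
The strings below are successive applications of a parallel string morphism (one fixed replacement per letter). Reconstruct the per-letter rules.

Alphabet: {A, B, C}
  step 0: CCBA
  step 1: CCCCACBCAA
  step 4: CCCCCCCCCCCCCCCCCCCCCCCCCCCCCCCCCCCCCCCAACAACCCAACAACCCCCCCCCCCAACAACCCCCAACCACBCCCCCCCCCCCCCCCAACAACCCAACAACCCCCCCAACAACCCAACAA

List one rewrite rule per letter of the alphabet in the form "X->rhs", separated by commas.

  step 0 ⇒ step 1: CCBA ⇒ CC·CC·ACB·CAA
    A ↦ CAA
    B ↦ ACB
    C ↦ CC

A->CAA, B->ACB, C->CC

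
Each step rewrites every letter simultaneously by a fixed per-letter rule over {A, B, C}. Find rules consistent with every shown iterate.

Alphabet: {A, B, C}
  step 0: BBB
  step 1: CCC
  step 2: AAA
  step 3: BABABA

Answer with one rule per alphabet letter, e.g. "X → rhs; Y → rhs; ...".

A->BA, B->C, C->A

  step 2 ⇒ step 3: AAA ⇒ BA·BA·BA
    A ↦ BA
  step 0 ⇒ step 1: BBB ⇒ C·C·C
    B ↦ C
  step 1 ⇒ step 2: CCC ⇒ A·A·A
    C ↦ A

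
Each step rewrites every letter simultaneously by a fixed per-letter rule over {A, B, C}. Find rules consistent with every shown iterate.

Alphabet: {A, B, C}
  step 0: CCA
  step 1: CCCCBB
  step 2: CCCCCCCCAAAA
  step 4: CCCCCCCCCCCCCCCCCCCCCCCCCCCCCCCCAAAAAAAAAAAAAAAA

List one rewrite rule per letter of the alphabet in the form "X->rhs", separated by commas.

A->BB, B->AA, C->CC

  step 1 ⇒ step 2: CCCCBB ⇒ CC·CC·CC·CC·AA·AA
    B ↦ AA
    C ↦ CC
  step 0 ⇒ step 1: CCA ⇒ CC·CC·BB
    A ↦ BB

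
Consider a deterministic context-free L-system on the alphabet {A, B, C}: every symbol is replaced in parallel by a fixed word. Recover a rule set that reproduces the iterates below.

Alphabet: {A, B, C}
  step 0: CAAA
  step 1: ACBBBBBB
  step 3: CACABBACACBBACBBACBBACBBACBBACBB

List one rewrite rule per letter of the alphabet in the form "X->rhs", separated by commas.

  step 0 ⇒ step 1: CAAA ⇒ AC·BB·BB·BB
    A ↦ BB
    C ↦ AC
    B ↦ CA  (constrained at step 1)

A->BB, B->CA, C->AC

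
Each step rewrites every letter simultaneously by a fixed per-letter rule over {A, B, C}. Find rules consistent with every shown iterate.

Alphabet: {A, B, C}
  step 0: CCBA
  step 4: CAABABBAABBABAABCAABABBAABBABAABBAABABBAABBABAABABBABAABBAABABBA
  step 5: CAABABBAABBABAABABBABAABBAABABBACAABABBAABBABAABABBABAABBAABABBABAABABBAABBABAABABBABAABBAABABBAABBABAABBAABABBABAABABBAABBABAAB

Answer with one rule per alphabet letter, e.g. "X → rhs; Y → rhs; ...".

  step 4 ⇒ step 5: CAABABBAABBABAABCAABABBAABBABAABBAABABBAABBABAABABBABAABBAABABBA ⇒ CA·AB·AB·BA·AB·BA·BA·AB·AB·BA·BA·AB·BA·AB·AB·BA·CA·AB·AB·BA·AB·BA·BA·AB·AB·BA·BA·AB·BA·AB·AB·BA·BA·AB·AB·BA·AB·BA·BA·AB·AB·BA·BA·AB·BA·AB·AB·BA·AB·BA·BA·AB·BA·AB·AB·BA·BA·AB·AB·BA·AB·BA·BA·AB
    A ↦ AB
    B ↦ BA
    C ↦ CA

A->AB, B->BA, C->CA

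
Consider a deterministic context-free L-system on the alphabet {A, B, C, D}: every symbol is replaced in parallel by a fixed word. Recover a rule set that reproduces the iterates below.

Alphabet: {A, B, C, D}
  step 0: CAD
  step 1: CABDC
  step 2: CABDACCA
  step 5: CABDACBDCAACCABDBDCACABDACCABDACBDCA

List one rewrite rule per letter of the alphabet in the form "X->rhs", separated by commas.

A->BD, B->A, C->CA, D->C

  step 1 ⇒ step 2: CABDC ⇒ CA·BD·A·C·CA
    A ↦ BD
    B ↦ A
    C ↦ CA
    D ↦ C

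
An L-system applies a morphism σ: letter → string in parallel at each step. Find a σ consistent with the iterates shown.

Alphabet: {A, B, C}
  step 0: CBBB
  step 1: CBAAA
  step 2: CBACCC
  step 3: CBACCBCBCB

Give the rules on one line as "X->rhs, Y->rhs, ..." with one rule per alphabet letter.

A->C, B->A, C->CB

  step 2 ⇒ step 3: CBACCC ⇒ CB·A·C·CB·CB·CB
    A ↦ C
    B ↦ A
    C ↦ CB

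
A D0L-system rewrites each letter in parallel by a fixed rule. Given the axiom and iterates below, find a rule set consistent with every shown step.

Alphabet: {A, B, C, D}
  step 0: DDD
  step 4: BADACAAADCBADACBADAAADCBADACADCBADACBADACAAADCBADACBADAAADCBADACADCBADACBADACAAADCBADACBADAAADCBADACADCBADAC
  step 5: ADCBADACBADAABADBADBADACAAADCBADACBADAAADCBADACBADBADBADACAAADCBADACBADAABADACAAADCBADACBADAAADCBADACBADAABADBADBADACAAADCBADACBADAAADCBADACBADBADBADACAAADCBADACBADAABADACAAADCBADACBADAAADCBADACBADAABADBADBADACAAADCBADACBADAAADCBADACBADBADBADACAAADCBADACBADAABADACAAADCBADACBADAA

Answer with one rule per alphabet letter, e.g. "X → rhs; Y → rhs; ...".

A->BAD, B->ADC, C->AA, D->AC

  step 4 ⇒ step 5: BADACAAADCBADACBADAAADCBADACADCBADACBADACAAADCBADACBADAAADCBADACADCBADACBADACAAADCBADACBADAAADCBADACADCBADAC ⇒ ADC·BAD·AC·BAD·AA·BAD·BAD·BAD·AC·AA·ADC·BAD·AC·BAD·AA·ADC·BAD·AC·BAD·BAD·BAD·AC·AA·ADC·BAD·AC·BAD·AA·BAD·AC·AA·ADC·BAD·AC·BAD·AA·ADC·BAD·AC·BAD·AA·BAD·BAD·BAD·AC·AA·ADC·BAD·AC·BAD·AA·ADC·BAD·AC·BAD·BAD·BAD·AC·AA·ADC·BAD·AC·BAD·AA·BAD·AC·AA·ADC·BAD·AC·BAD·AA·ADC·BAD·AC·BAD·AA·BAD·BAD·BAD·AC·AA·ADC·BAD·AC·BAD·AA·ADC·BAD·AC·BAD·BAD·BAD·AC·AA·ADC·BAD·AC·BAD·AA·BAD·AC·AA·ADC·BAD·AC·BAD·AA
    A ↦ BAD
    B ↦ ADC
    C ↦ AA
    D ↦ AC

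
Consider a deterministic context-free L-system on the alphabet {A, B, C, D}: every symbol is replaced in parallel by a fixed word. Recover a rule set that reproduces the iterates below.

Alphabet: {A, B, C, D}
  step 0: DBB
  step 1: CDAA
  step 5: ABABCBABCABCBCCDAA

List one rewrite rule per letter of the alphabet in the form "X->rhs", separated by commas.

A->B, B->A, C->BC, D->CD

  step 0 ⇒ step 1: DBB ⇒ CD·A·A
    B ↦ A
    D ↦ CD
    A ↦ B  (constrained at step 1)
    C ↦ BC  (constrained at step 1)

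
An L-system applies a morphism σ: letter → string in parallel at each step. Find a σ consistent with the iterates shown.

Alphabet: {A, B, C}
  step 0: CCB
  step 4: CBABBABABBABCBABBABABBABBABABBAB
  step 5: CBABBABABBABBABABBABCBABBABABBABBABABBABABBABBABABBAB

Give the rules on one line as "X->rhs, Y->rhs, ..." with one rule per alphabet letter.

A->B, B->AB, C->CB

  step 4 ⇒ step 5: CBABBABABBABCBABBABABBABBABABBAB ⇒ CB·AB·B·AB·AB·B·AB·B·AB·AB·B·AB·CB·AB·B·AB·AB·B·AB·B·AB·AB·B·AB·AB·B·AB·B·AB·AB·B·AB
    A ↦ B
    B ↦ AB
    C ↦ CB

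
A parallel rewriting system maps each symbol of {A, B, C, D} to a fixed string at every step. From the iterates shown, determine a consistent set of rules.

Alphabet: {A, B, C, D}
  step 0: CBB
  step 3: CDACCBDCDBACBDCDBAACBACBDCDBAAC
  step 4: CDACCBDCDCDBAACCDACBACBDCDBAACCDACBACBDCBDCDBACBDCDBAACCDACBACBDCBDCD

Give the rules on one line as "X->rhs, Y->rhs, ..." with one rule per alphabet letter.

A->CBD, B->BA, C->CD, D->AC

  step 3 ⇒ step 4: CDACCBDCDBACBDCDBAACBACBDCDBAAC ⇒ CD·AC·CBD·CD·CD·BA·AC·CD·AC·BA·CBD·CD·BA·AC·CD·AC·BA·CBD·CBD·CD·BA·CBD·CD·BA·AC·CD·AC·BA·CBD·CBD·CD
    A ↦ CBD
    B ↦ BA
    C ↦ CD
    D ↦ AC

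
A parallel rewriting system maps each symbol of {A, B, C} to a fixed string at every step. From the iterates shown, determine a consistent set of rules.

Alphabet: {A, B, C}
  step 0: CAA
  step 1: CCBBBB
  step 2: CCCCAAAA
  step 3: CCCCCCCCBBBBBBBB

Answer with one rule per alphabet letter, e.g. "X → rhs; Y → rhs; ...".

A->BB, B->A, C->CC

  step 2 ⇒ step 3: CCCCAAAA ⇒ CC·CC·CC·CC·BB·BB·BB·BB
    A ↦ BB
    C ↦ CC
  step 1 ⇒ step 2: CCBBBB ⇒ CC·CC·A·A·A·A
    B ↦ A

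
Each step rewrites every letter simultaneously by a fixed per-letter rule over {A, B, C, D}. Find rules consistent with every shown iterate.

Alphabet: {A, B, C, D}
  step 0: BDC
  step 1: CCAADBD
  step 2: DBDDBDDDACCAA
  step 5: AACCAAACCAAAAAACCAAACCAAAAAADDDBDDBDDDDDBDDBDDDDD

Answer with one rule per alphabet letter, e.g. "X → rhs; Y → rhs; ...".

A->D, B->CCA, C->DBD, D->A

  step 1 ⇒ step 2: CCAADBD ⇒ DBD·DBD·D·D·A·CCA·A
    A ↦ D
    B ↦ CCA
    C ↦ DBD
    D ↦ A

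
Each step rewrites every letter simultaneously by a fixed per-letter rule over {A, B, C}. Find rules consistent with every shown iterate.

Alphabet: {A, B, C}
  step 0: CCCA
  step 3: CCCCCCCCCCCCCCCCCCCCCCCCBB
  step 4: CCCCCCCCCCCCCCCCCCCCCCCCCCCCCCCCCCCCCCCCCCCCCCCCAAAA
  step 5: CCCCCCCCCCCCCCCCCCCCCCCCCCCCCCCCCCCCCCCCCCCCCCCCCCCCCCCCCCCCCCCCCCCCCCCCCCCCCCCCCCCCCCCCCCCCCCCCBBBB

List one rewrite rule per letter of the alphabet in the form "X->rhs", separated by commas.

  step 4 ⇒ step 5: CCCCCCCCCCCCCCCCCCCCCCCCCCCCCCCCCCCCCCCCCCCCCCCCAAAA ⇒ CC·CC·CC·CC·CC·CC·CC·CC·CC·CC·CC·CC·CC·CC·CC·CC·CC·CC·CC·CC·CC·CC·CC·CC·CC·CC·CC·CC·CC·CC·CC·CC·CC·CC·CC·CC·CC·CC·CC·CC·CC·CC·CC·CC·CC·CC·CC·CC·B·B·B·B
    A ↦ B
    C ↦ CC
  step 3 ⇒ step 4: CCCCCCCCCCCCCCCCCCCCCCCCBB ⇒ CC·CC·CC·CC·CC·CC·CC·CC·CC·CC·CC·CC·CC·CC·CC·CC·CC·CC·CC·CC·CC·CC·CC·CC·AA·AA
    B ↦ AA

A->B, B->AA, C->CC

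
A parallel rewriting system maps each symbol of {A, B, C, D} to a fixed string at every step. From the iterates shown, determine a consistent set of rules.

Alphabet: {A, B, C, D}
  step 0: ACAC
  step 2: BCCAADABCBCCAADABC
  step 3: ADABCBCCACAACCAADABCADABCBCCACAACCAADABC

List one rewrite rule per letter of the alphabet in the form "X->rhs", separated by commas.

A->CA, B->ADA, C->BC, D->AC

  step 2 ⇒ step 3: BCCAADABCBCCAADABC ⇒ ADA·BC·BC·CA·CA·AC·CA·ADA·BC·ADA·BC·BC·CA·CA·AC·CA·ADA·BC
    A ↦ CA
    B ↦ ADA
    C ↦ BC
    D ↦ AC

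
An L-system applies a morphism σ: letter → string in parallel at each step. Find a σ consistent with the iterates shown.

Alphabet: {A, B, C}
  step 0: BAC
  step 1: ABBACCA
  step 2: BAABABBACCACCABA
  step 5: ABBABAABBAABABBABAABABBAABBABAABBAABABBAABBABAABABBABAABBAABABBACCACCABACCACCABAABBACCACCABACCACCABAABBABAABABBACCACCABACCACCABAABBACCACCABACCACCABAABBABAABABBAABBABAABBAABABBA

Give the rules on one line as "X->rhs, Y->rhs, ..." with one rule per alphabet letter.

A->BA, B->AB, C->CCA

  step 1 ⇒ step 2: ABBACCA ⇒ BA·AB·AB·BA·CCA·CCA·BA
    A ↦ BA
    B ↦ AB
    C ↦ CCA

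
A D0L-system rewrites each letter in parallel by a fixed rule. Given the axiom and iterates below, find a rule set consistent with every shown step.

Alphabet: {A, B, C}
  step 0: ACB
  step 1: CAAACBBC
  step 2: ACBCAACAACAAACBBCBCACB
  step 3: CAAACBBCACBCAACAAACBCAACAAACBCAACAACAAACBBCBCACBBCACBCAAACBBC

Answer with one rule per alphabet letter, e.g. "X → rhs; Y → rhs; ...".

A->CAA, B->BC, C->ACB

  step 2 ⇒ step 3: ACBCAACAACAAACBBCBCACB ⇒ CAA·ACB·BC·ACB·CAA·CAA·ACB·CAA·CAA·ACB·CAA·CAA·CAA·ACB·BC·BC·ACB·BC·ACB·CAA·ACB·BC
    A ↦ CAA
    B ↦ BC
    C ↦ ACB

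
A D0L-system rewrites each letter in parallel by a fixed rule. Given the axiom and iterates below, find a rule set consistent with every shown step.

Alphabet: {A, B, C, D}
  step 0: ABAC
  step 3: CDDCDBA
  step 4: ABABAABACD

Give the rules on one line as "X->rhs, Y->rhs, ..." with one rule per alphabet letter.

  step 3 ⇒ step 4: CDDCDBA ⇒ A·BA·BA·A·BA·C·D
    A ↦ D
    B ↦ C
    C ↦ A
    D ↦ BA

A->D, B->C, C->A, D->BA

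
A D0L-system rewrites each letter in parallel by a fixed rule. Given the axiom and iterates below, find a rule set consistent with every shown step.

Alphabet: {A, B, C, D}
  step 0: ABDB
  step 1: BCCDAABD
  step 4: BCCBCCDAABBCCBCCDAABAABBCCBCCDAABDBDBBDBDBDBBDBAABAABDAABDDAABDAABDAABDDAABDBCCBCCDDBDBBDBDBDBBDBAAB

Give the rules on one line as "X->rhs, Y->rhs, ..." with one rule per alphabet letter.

  step 0 ⇒ step 1: ABDB ⇒ BCC·D·AAB·D
    A ↦ BCC
    B ↦ D
    D ↦ AAB
    C ↦ BDB  (constrained at step 1)

A->BCC, B->D, C->BDB, D->AAB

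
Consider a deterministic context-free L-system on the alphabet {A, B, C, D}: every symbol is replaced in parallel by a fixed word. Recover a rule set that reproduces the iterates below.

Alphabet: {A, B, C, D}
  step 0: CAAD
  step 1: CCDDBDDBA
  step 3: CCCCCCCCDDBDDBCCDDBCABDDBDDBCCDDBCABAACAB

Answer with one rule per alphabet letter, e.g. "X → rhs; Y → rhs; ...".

A->DDB, B->CAB, C->CC, D->A

  step 0 ⇒ step 1: CAAD ⇒ CC·DDB·DDB·A
    A ↦ DDB
    C ↦ CC
    D ↦ A
    B ↦ CAB  (constrained at step 1)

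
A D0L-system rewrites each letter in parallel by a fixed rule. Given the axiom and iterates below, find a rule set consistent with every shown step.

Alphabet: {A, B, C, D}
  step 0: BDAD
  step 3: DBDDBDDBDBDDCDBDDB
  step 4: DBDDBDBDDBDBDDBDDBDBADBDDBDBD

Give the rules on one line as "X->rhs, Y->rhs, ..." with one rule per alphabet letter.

A->DC, B->D, C->A, D->DB

  step 3 ⇒ step 4: DBDDBDDBDBDDCDBDDB ⇒ DB·D·DB·DB·D·DB·DB·D·DB·D·DB·DB·A·DB·D·DB·DB·D
    B ↦ D
    C ↦ A
    D ↦ DB
    A ↦ DC  (constrained at step 0)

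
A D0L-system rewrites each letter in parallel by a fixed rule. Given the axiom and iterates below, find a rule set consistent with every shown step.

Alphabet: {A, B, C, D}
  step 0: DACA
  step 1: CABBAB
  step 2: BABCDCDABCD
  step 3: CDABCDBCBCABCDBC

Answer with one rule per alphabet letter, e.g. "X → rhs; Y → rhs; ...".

  step 2 ⇒ step 3: BABCDCDABCD ⇒ CD·AB·CD·B·C·B·C·AB·CD·B·C
    A ↦ AB
    B ↦ CD
    C ↦ B
    D ↦ C

A->AB, B->CD, C->B, D->C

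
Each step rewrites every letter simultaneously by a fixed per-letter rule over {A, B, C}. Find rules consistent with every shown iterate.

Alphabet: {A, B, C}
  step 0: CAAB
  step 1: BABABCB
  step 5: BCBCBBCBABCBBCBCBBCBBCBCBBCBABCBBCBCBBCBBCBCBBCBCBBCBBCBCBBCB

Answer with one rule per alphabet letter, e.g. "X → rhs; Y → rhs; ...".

A->AB, B->CB, C->B

  step 0 ⇒ step 1: CAAB ⇒ B·AB·AB·CB
    A ↦ AB
    B ↦ CB
    C ↦ B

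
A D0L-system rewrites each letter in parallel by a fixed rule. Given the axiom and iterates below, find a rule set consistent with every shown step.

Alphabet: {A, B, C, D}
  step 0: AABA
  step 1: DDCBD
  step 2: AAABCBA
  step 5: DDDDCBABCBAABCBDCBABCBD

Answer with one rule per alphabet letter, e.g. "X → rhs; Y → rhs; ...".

  step 1 ⇒ step 2: DDCBD ⇒ A·A·AB·CB·A
    B ↦ CB
    C ↦ AB
    D ↦ A
  step 0 ⇒ step 1: AABA ⇒ D·D·CB·D
    A ↦ D

A->D, B->CB, C->AB, D->A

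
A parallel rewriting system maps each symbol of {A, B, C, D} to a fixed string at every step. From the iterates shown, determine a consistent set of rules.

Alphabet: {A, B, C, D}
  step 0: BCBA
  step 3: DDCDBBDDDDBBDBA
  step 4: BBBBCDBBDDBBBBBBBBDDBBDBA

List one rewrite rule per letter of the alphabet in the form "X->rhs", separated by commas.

  step 3 ⇒ step 4: DDCDBBDDDDBBDBA ⇒ BB·BB·CD·BB·D·D·BB·BB·BB·BB·D·D·BB·D·BA
    A ↦ BA
    B ↦ D
    C ↦ CD
    D ↦ BB

A->BA, B->D, C->CD, D->BB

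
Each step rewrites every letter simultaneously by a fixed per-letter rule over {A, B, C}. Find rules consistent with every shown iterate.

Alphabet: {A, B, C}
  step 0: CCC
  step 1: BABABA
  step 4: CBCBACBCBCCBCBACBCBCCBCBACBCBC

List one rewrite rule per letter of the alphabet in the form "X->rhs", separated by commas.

  step 0 ⇒ step 1: CCC ⇒ BA·BA·BA
    C ↦ BA
    A ↦ C  (constrained at step 1)
    B ↦ CB  (constrained at step 1)

A->C, B->CB, C->BA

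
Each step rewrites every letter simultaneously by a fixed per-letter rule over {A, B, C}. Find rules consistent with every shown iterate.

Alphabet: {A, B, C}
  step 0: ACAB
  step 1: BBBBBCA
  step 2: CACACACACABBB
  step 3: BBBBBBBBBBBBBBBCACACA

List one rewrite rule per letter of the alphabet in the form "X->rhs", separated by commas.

  step 2 ⇒ step 3: CACACACACABBB ⇒ B·BB·B·BB·B·BB·B·BB·B·BB·CA·CA·CA
    A ↦ BB
    B ↦ CA
    C ↦ B

A->BB, B->CA, C->B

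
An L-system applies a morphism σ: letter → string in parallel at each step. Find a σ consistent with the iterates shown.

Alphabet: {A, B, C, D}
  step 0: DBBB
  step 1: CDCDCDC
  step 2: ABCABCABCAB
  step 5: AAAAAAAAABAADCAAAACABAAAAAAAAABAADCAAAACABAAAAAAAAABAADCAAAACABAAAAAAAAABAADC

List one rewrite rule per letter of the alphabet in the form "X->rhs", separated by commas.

A->AA, B->DC, C->AB, D->C

  step 1 ⇒ step 2: CDCDCDC ⇒ AB·C·AB·C·AB·C·AB
    C ↦ AB
    D ↦ C
    A ↦ AA  (constrained at step 2)
  step 0 ⇒ step 1: DBBB ⇒ C·DC·DC·DC
    B ↦ DC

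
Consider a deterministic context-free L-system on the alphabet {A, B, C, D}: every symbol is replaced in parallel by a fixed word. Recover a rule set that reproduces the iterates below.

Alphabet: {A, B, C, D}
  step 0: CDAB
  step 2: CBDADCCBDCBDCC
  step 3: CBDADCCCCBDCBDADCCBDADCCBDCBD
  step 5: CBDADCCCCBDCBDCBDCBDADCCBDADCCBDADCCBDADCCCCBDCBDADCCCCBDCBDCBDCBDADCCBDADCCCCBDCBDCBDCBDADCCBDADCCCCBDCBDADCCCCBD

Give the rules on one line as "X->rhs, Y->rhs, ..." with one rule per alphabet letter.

  step 2 ⇒ step 3: CBDADCCBDCBDCC ⇒ CBD·AD·C·C·C·CBD·CBD·AD·C·CBD·AD·C·CBD·CBD
    A ↦ C
    B ↦ AD
    C ↦ CBD
    D ↦ C

A->C, B->AD, C->CBD, D->C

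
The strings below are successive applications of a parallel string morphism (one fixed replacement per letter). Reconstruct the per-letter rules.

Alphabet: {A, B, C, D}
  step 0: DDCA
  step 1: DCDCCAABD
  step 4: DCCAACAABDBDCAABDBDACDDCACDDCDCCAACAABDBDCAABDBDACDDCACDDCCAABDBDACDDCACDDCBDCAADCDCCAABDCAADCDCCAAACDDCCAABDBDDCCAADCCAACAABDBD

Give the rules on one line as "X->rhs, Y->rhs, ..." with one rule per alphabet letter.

  step 0 ⇒ step 1: DDCA ⇒ DC·DC·CAA·BD
    A ↦ BD
    C ↦ CAA
    D ↦ DC
    B ↦ ACD  (constrained at step 1)

A->BD, B->ACD, C->CAA, D->DC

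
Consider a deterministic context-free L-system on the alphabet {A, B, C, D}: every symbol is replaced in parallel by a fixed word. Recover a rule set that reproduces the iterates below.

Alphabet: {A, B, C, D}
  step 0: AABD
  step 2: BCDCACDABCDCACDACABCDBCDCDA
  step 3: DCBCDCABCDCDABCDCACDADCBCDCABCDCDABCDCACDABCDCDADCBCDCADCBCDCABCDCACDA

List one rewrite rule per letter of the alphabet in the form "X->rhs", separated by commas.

  step 2 ⇒ step 3: BCDCACDABCDCACDACABCDBCDCDA ⇒ DC·BCD·CA·BCD·CDA·BCD·CA·CDA·DC·BCD·CA·BCD·CDA·BCD·CA·CDA·BCD·CDA·DC·BCD·CA·DC·BCD·CA·BCD·CA·CDA
    A ↦ CDA
    B ↦ DC
    C ↦ BCD
    D ↦ CA

A->CDA, B->DC, C->BCD, D->CA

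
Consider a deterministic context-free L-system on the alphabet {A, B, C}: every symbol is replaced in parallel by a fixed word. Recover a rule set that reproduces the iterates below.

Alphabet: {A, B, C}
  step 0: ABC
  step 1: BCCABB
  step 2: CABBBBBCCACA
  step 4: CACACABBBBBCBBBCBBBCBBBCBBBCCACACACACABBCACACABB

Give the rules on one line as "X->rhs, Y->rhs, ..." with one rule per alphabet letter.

  step 1 ⇒ step 2: BCCABB ⇒ CA·BB·BB·BC·CA·CA
    A ↦ BC
    B ↦ CA
    C ↦ BB

A->BC, B->CA, C->BB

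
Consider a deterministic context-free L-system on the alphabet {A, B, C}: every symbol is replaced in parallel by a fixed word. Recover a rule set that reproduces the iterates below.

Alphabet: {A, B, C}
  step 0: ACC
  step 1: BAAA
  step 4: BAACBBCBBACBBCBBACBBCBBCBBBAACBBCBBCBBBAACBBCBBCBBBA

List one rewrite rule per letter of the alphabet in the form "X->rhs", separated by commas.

  step 0 ⇒ step 1: ACC ⇒ BA·A·A
    A ↦ BA
    C ↦ A
    B ↦ CBB  (constrained at step 1)

A->BA, B->CBB, C->A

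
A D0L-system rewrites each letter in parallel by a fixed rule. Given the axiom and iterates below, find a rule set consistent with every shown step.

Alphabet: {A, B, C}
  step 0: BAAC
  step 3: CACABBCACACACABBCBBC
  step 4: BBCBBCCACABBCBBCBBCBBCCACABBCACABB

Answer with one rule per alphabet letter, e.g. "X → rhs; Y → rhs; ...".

  step 3 ⇒ step 4: CACABBCACACACABBCBBC ⇒ BB·C·BB·C·CA·CA·BB·C·BB·C·BB·C·BB·C·CA·CA·BB·CA·CA·BB
    A ↦ C
    B ↦ CA
    C ↦ BB

A->C, B->CA, C->BB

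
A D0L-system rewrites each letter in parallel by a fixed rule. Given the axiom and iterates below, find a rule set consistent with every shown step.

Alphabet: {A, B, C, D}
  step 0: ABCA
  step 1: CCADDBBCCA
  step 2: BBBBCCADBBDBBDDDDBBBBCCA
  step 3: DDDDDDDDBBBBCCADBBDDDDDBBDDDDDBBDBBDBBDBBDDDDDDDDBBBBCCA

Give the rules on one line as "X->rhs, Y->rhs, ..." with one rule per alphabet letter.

A->CCA, B->DD, C->BB, D->DBB

  step 2 ⇒ step 3: BBBBCCADBBDBBDDDDBBBBCCA ⇒ DD·DD·DD·DD·BB·BB·CCA·DBB·DD·DD·DBB·DD·DD·DBB·DBB·DBB·DBB·DD·DD·DD·DD·BB·BB·CCA
    A ↦ CCA
    B ↦ DD
    C ↦ BB
    D ↦ DBB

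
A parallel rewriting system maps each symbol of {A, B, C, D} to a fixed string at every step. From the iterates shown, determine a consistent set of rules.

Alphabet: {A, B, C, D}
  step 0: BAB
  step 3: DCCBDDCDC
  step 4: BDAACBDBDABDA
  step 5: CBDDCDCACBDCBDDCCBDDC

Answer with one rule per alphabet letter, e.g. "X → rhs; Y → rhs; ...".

A->DC, B->C, C->A, D->BD

  step 4 ⇒ step 5: BDAACBDBDABDA ⇒ C·BD·DC·DC·A·C·BD·C·BD·DC·C·BD·DC
    A ↦ DC
    B ↦ C
    C ↦ A
    D ↦ BD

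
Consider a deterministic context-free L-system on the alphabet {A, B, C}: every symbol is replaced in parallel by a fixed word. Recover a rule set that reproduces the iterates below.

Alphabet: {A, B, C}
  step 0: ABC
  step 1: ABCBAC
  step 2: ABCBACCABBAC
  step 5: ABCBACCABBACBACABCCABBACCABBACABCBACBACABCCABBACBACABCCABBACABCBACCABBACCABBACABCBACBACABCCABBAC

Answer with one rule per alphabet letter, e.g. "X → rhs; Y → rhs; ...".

  step 1 ⇒ step 2: ABCBAC ⇒ AB·C·BAC·C·AB·BAC
    A ↦ AB
    B ↦ C
    C ↦ BAC

A->AB, B->C, C->BAC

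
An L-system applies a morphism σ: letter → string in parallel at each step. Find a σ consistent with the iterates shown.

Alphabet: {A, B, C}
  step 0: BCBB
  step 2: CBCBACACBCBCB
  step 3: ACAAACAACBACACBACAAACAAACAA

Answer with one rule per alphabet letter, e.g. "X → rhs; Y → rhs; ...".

A->CB, B->A, C->ACA

  step 2 ⇒ step 3: CBCBACACBCBCB ⇒ ACA·A·ACA·A·CB·ACA·CB·ACA·A·ACA·A·ACA·A
    A ↦ CB
    B ↦ A
    C ↦ ACA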